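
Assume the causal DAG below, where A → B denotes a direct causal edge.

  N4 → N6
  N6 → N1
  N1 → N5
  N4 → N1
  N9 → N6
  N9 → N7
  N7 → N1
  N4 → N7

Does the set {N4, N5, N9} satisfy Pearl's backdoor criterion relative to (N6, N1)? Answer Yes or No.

No

Backdoor paths from N6 to N1 (paths whose first edge points into N6):
  P1: N6 <- N4 -> N7 -> N1
  P2: N6 <- N4 -> N1
  P3: N6 <- N9 -> N7 <- N4 -> N1
  P4: N6 <- N9 -> N7 -> N1
Condition 1 (no descendant of N6 in the set): FAILS — N5 is a descendant of N6.
Condition 2 (every backdoor path blocked by {N4, N5, N9}):
  P1: blocked at fork node N4 ∈ conditioning set.
  P2: blocked at fork node N4 ∈ conditioning set.
  P3: blocked at fork node N9 ∈ conditioning set.
  P4: blocked at fork node N9 ∈ conditioning set.
{N4, N5, N9} does not satisfy the backdoor criterion.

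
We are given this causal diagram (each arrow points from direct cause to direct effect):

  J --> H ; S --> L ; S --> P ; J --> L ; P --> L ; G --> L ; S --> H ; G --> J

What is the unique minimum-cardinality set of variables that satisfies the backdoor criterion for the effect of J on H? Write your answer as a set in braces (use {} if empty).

Variables eligible for adjustment (non-descendants of J, excluding J and H): {G, P, S}.
Backdoor paths from J to H:
  P1: J <- G -> L <- S -> H
  P2: J <- G -> L <- P <- S -> H
Each backdoor path contains an unconditioned collider, so every path is already blocked with the empty conditioning set:
  P1: blocked at collider L (neither it nor any descendant is in the conditioning set).
  P2: blocked at collider L (neither it nor any descendant is in the conditioning set).
The empty set is therefore the unique smallest valid set.

{}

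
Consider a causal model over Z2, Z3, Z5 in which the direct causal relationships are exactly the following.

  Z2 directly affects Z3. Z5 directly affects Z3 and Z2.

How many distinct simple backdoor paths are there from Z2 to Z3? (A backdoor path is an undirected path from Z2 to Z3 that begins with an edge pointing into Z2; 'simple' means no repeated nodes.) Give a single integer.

1

A backdoor path from Z2 to Z3 is any simple undirected path whose first edge points into Z2 (i.e. leaves Z2 via a parent).
Parents of Z2: {Z5}.
Enumerating:
  P1: Z2 <- Z5 -> Z3
That exhausts the simple backdoor paths. Count: 1.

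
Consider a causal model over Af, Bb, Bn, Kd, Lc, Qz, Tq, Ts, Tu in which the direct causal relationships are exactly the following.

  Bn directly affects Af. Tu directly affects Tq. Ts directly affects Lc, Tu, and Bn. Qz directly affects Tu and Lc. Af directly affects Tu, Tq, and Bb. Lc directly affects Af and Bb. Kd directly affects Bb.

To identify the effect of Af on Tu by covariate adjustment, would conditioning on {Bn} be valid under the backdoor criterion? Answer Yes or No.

Backdoor paths from Af to Tu (paths whose first edge points into Af):
  P1: Af <- Lc <- Qz -> Tu
  P2: Af <- Lc <- Ts -> Tu
  P3: Af <- Bn <- Ts -> Lc <- Qz -> Tu
  P4: Af <- Bn <- Ts -> Tu
Condition 1 (no descendant of Af in the set): holds — descendants of Af are {Bb, Tq, Tu}; none are in {Bn}.
Condition 2 (every backdoor path blocked by {Bn}):
  P1: open — no interior node is in the conditioning set.
  P2: open — no interior node is in the conditioning set.
  P3: blocked at chain node Bn ∈ conditioning set.
  P4: blocked at chain node Bn ∈ conditioning set.
{Bn} does not satisfy the backdoor criterion.

No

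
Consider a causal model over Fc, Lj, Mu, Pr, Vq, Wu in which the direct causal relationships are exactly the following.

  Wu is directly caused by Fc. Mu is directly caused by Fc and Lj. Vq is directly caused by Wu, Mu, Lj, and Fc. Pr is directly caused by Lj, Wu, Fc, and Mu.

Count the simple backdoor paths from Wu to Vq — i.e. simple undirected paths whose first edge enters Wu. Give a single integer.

A backdoor path from Wu to Vq is any simple undirected path whose first edge points into Wu (i.e. leaves Wu via a parent).
Parents of Wu: {Fc}.
Enumerating:
  P1: Wu <- Fc -> Mu <- Lj -> Vq
  P2: Wu <- Fc -> Mu -> Pr <- Lj -> Vq
  P3: Wu <- Fc -> Mu -> Vq
  P4: Wu <- Fc -> Pr <- Lj -> Mu -> Vq
  P5: Wu <- Fc -> Pr <- Lj -> Vq
  P6: Wu <- Fc -> Pr <- Mu <- Lj -> Vq
  P7: Wu <- Fc -> Pr <- Mu -> Vq
  P8: Wu <- Fc -> Vq
That exhausts the simple backdoor paths. Count: 8.

8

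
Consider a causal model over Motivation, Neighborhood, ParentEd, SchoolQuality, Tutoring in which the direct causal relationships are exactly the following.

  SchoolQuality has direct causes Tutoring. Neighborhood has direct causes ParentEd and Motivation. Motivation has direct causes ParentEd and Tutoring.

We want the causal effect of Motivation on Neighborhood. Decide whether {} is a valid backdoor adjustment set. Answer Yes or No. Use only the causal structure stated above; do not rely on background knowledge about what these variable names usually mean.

No

Backdoor paths from Motivation to Neighborhood (paths whose first edge points into Motivation):
  P1: Motivation <- ParentEd -> Neighborhood
Condition 1 (no descendant of Motivation in the set): holds — descendants of Motivation are {Neighborhood}; none are in {}.
Condition 2 (every backdoor path blocked by {}):
  P1: open — no interior node is in the conditioning set.
{} does not satisfy the backdoor criterion.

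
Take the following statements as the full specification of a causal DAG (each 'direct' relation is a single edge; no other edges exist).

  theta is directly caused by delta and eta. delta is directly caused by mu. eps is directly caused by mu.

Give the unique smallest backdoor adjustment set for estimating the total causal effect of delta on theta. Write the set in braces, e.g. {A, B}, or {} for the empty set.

Variables eligible for adjustment (non-descendants of delta, excluding delta and theta): {eps, eta, mu}.
Backdoor paths from delta to theta:
  (none)
With no backdoor paths the empty set already satisfies the criterion, and it is trivially minimal.

{}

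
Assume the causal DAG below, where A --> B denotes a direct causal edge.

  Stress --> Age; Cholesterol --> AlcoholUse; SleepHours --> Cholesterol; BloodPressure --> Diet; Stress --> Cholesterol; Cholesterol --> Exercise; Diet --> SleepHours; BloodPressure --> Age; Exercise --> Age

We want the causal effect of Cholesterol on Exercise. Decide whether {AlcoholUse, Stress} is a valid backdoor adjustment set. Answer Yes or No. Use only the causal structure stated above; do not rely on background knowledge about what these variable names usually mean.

Backdoor paths from Cholesterol to Exercise (paths whose first edge points into Cholesterol):
  P1: Cholesterol <- Stress -> Age <- Exercise
  P2: Cholesterol <- SleepHours <- Diet <- BloodPressure -> Age <- Exercise
Condition 1 (no descendant of Cholesterol in the set): FAILS — AlcoholUse is a descendant of Cholesterol.
Condition 2 (every backdoor path blocked by {AlcoholUse, Stress}):
  P1: blocked at fork node Stress ∈ conditioning set.
  P2: blocked at collider Age (neither it nor any descendant is in the conditioning set).
{AlcoholUse, Stress} does not satisfy the backdoor criterion.

No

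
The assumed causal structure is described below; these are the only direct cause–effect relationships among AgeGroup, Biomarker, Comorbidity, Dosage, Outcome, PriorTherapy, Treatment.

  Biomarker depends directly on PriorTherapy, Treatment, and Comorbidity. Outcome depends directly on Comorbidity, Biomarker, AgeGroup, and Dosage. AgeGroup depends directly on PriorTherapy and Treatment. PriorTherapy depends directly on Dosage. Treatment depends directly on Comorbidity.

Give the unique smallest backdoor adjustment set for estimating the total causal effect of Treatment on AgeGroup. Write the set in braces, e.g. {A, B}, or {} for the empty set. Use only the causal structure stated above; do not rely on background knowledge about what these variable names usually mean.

{}

Variables eligible for adjustment (non-descendants of Treatment, excluding Treatment and AgeGroup): {Comorbidity, Dosage, PriorTherapy}.
Backdoor paths from Treatment to AgeGroup:
  P1: Treatment <- Comorbidity -> Biomarker <- PriorTherapy <- Dosage -> Outcome <- AgeGroup
  P2: Treatment <- Comorbidity -> Biomarker <- PriorTherapy -> AgeGroup
  P3: Treatment <- Comorbidity -> Biomarker -> Outcome <- Dosage -> PriorTherapy -> AgeGroup
  P4: Treatment <- Comorbidity -> Biomarker -> Outcome <- AgeGroup
  P5: Treatment <- Comorbidity -> Outcome <- Dosage -> PriorTherapy -> AgeGroup
  P6: Treatment <- Comorbidity -> Outcome <- Biomarker <- PriorTherapy -> AgeGroup
  P7: Treatment <- Comorbidity -> Outcome <- AgeGroup
Each backdoor path contains an unconditioned collider, so every path is already blocked with the empty conditioning set:
  P1: blocked at collider Biomarker (neither it nor any descendant is in the conditioning set).
  P2: blocked at collider Biomarker (neither it nor any descendant is in the conditioning set).
  P3: blocked at collider Outcome (neither it nor any descendant is in the conditioning set).
  P4: blocked at collider Outcome (neither it nor any descendant is in the conditioning set).
  P5: blocked at collider Outcome (neither it nor any descendant is in the conditioning set).
  P6: blocked at collider Outcome (neither it nor any descendant is in the conditioning set).
  P7: blocked at collider Outcome (neither it nor any descendant is in the conditioning set).
The empty set is therefore the unique smallest valid set.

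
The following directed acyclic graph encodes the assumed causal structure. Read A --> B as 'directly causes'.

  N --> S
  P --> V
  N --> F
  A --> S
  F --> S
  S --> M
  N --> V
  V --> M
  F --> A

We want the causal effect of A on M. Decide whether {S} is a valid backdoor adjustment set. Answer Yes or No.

Backdoor paths from A to M (paths whose first edge points into A):
  P1: A <- F <- N -> V -> M
  P2: A <- F <- N -> S -> M
  P3: A <- F -> S <- N -> V -> M
  P4: A <- F -> S -> M
Condition 1 (no descendant of A in the set): FAILS — S is a descendant of A.
Condition 2 (every backdoor path blocked by {S}):
  P1: open — no interior node is in the conditioning set.
  P2: blocked at chain node S ∈ conditioning set.
  P3: open — collider(s) S are conditioned on (or have a conditioned descendant) and no non-collider on the path is in the set.
  P4: blocked at chain node S ∈ conditioning set.
{S} does not satisfy the backdoor criterion.

No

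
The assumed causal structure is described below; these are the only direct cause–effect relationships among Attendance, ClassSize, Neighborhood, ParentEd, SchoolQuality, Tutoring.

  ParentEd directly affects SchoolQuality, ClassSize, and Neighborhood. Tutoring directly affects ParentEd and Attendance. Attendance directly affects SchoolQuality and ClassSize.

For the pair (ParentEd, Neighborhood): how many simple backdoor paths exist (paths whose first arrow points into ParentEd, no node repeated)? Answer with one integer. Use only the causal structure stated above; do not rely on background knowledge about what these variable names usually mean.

A backdoor path from ParentEd to Neighborhood is any simple undirected path whose first edge points into ParentEd (i.e. leaves ParentEd via a parent).
Parents of ParentEd: {Tutoring}.
No simple path from any parent of ParentEd reaches Neighborhood without revisiting ParentEd, so there are no backdoor paths.

0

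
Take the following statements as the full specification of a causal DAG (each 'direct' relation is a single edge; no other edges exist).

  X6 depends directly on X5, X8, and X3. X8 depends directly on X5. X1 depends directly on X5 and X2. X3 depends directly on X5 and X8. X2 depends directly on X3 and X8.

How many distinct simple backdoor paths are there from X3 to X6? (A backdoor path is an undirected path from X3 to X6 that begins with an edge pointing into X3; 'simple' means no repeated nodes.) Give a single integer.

A backdoor path from X3 to X6 is any simple undirected path whose first edge points into X3 (i.e. leaves X3 via a parent).
Parents of X3: {X5, X8}.
Enumerating:
  P1: X3 <- X5 -> X8 -> X6
  P2: X3 <- X5 -> X1 <- X2 <- X8 -> X6
  P3: X3 <- X5 -> X6
  P4: X3 <- X8 <- X5 -> X6
  P5: X3 <- X8 -> X2 -> X1 <- X5 -> X6
  P6: X3 <- X8 -> X6
That exhausts the simple backdoor paths. Count: 6.

6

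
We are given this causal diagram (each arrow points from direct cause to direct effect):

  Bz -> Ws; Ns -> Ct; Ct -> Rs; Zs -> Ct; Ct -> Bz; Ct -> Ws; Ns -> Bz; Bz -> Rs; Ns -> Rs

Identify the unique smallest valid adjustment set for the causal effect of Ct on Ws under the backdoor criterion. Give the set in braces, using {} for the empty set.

{Ns}

Variables eligible for adjustment (non-descendants of Ct, excluding Ct and Ws): {Ns, Zs}.
Backdoor paths from Ct to Ws:
  P1: Ct <- Ns -> Bz -> Ws
  P2: Ct <- Ns -> Rs <- Bz -> Ws
The empty set is not sufficient: P1 (Ct <- Ns -> Bz -> Ws) has no collider blocking it and no conditioned non-collider, so it is open.
Try {Ns}:
  P1: blocked at fork node Ns ∈ conditioning set.
  P2: blocked at fork node Ns ∈ conditioning set.
{Ns} contains no descendant of Ct and blocks every backdoor path.
No other singleton works — e.g. {Zs} leaves P1 open — so {Ns} is the unique smallest valid adjustment set.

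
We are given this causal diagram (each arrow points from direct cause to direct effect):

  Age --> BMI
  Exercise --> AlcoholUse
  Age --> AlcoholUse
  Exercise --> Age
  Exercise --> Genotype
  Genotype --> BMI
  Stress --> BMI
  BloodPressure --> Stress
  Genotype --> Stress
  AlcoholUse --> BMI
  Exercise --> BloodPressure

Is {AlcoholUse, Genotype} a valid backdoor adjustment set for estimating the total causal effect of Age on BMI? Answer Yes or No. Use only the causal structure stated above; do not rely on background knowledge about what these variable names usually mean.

Backdoor paths from Age to BMI (paths whose first edge points into Age):
  P1: Age <- Exercise -> Genotype -> Stress -> BMI
  P2: Age <- Exercise -> Genotype -> BMI
  P3: Age <- Exercise -> AlcoholUse -> BMI
  P4: Age <- Exercise -> BloodPressure -> Stress <- Genotype -> BMI
  P5: Age <- Exercise -> BloodPressure -> Stress -> BMI
Condition 1 (no descendant of Age in the set): FAILS — AlcoholUse is a descendant of Age.
Condition 2 (every backdoor path blocked by {AlcoholUse, Genotype}):
  P1: blocked at chain node Genotype ∈ conditioning set.
  P2: blocked at chain node Genotype ∈ conditioning set.
  P3: blocked at chain node AlcoholUse ∈ conditioning set.
  P4: blocked at collider Stress (neither it nor any descendant is in the conditioning set).
  P5: open — no interior node is in the conditioning set.
{AlcoholUse, Genotype} does not satisfy the backdoor criterion.

No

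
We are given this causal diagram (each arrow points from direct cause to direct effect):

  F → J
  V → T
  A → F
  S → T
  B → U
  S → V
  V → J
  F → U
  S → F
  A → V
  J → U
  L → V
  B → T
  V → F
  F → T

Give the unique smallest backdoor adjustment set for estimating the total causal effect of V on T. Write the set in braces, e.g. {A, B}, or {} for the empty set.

Variables eligible for adjustment (non-descendants of V, excluding V and T): {A, B, L, S}.
Backdoor paths from V to T:
  P1: V <- A -> F <- S -> T
  P2: V <- A -> F -> J -> U <- B -> T
  P3: V <- A -> F -> T
  P4: V <- A -> F -> U <- B -> T
  P5: V <- S -> F -> J -> U <- B -> T
  P6: V <- S -> F -> T
  P7: V <- S -> F -> U <- B -> T
  P8: V <- S -> T
The empty set is not sufficient: P3 (V <- A -> F -> T) has no collider blocking it and no conditioned non-collider, so it is open.
Try {A, S}:
  P1: blocked at fork node A ∈ conditioning set.
  P2: blocked at fork node A ∈ conditioning set.
  P3: blocked at fork node A ∈ conditioning set.
  P4: blocked at fork node A ∈ conditioning set.
  P5: blocked at fork node S ∈ conditioning set.
  P6: blocked at fork node S ∈ conditioning set.
  P7: blocked at fork node S ∈ conditioning set.
  P8: blocked at fork node S ∈ conditioning set.
{A, S} contains no descendant of V and blocks every backdoor path.
Every element of {A, S} is needed (dropping A leaves P3 open; dropping S leaves P6 open), so no proper subset is valid.
Among all size-2 subsets of the eligible variables, only {A, S} blocks every backdoor path, so it is the unique smallest valid adjustment set.

{A, S}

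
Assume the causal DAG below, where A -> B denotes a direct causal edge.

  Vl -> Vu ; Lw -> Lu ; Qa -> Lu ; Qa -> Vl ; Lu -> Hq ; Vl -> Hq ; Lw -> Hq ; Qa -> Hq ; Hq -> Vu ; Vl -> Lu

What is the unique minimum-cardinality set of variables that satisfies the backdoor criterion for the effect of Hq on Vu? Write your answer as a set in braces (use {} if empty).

Variables eligible for adjustment (non-descendants of Hq, excluding Hq and Vu): {Lu, Lw, Qa, Vl}.
Backdoor paths from Hq to Vu:
  P1: Hq <- Qa -> Vl -> Vu
  P2: Hq <- Qa -> Lu <- Vl -> Vu
  P3: Hq <- Vl -> Vu
  P4: Hq <- Lw -> Lu <- Qa -> Vl -> Vu
  P5: Hq <- Lw -> Lu <- Vl -> Vu
  P6: Hq <- Lu <- Qa -> Vl -> Vu
  P7: Hq <- Lu <- Vl -> Vu
The empty set is not sufficient: P1 (Hq <- Qa -> Vl -> Vu) has no collider blocking it and no conditioned non-collider, so it is open.
Try {Vl}:
  P1: blocked at chain node Vl ∈ conditioning set.
  P2: blocked at collider Lu (neither it nor any descendant is in the conditioning set).
  P3: blocked at fork node Vl ∈ conditioning set.
  P4: blocked at collider Lu (neither it nor any descendant is in the conditioning set).
  P5: blocked at collider Lu (neither it nor any descendant is in the conditioning set).
  P6: blocked at chain node Vl ∈ conditioning set.
  P7: blocked at fork node Vl ∈ conditioning set.
{Vl} contains no descendant of Hq and blocks every backdoor path.
No other singleton works — e.g. {Qa} leaves P3 open — so {Vl} is the unique smallest valid adjustment set.

{Vl}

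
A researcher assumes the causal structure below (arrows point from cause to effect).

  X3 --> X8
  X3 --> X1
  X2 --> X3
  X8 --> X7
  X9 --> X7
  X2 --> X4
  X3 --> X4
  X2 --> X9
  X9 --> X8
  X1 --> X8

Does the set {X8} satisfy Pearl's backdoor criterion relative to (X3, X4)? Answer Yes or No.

No

Backdoor paths from X3 to X4 (paths whose first edge points into X3):
  P1: X3 <- X2 -> X4
Condition 1 (no descendant of X3 in the set): FAILS — X8 is a descendant of X3.
Condition 2 (every backdoor path blocked by {X8}):
  P1: open — no interior node is in the conditioning set.
{X8} does not satisfy the backdoor criterion.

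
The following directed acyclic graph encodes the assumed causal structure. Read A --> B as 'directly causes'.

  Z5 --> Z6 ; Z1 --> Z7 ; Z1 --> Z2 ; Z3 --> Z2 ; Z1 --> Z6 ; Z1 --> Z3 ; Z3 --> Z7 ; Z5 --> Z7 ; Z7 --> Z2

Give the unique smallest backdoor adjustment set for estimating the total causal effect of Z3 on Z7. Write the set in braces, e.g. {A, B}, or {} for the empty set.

{Z1}

Variables eligible for adjustment (non-descendants of Z3, excluding Z3 and Z7): {Z1, Z5, Z6}.
Backdoor paths from Z3 to Z7:
  P1: Z3 <- Z1 -> Z6 <- Z5 -> Z7
  P2: Z3 <- Z1 -> Z7
  P3: Z3 <- Z1 -> Z2 <- Z7
The empty set is not sufficient: P2 (Z3 <- Z1 -> Z7) has no collider blocking it and no conditioned non-collider, so it is open.
Try {Z1}:
  P1: blocked at fork node Z1 ∈ conditioning set.
  P2: blocked at fork node Z1 ∈ conditioning set.
  P3: blocked at fork node Z1 ∈ conditioning set.
{Z1} contains no descendant of Z3 and blocks every backdoor path.
No other singleton works — e.g. {Z5} leaves P2 open — so {Z1} is the unique smallest valid adjustment set.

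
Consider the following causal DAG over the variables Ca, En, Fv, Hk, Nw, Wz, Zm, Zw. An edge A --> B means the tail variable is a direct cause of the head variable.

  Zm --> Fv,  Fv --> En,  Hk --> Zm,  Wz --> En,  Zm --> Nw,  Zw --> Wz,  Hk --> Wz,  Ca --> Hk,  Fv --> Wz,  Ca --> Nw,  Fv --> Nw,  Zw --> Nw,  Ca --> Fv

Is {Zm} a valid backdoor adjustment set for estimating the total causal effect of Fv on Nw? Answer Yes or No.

No

Backdoor paths from Fv to Nw (paths whose first edge points into Fv):
  P1: Fv <- Ca -> Hk -> Zm -> Nw
  P2: Fv <- Ca -> Hk -> Wz <- Zw -> Nw
  P3: Fv <- Ca -> Nw
  P4: Fv <- Zm <- Hk <- Ca -> Nw
  P5: Fv <- Zm <- Hk -> Wz <- Zw -> Nw
  P6: Fv <- Zm -> Nw
Condition 1 (no descendant of Fv in the set): holds — descendants of Fv are {En, Nw, Wz}; none are in {Zm}.
Condition 2 (every backdoor path blocked by {Zm}):
  P1: blocked at chain node Zm ∈ conditioning set.
  P2: blocked at collider Wz (neither it nor any descendant is in the conditioning set).
  P3: open — no interior node is in the conditioning set.
  P4: blocked at chain node Zm ∈ conditioning set.
  P5: blocked at chain node Zm ∈ conditioning set.
  P6: blocked at fork node Zm ∈ conditioning set.
{Zm} does not satisfy the backdoor criterion.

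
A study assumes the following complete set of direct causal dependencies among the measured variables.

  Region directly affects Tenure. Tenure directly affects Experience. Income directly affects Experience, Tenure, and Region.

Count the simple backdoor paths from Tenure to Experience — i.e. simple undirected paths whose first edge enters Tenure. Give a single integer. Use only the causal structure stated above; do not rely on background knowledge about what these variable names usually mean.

A backdoor path from Tenure to Experience is any simple undirected path whose first edge points into Tenure (i.e. leaves Tenure via a parent).
Parents of Tenure: {Income, Region}.
Enumerating:
  P1: Tenure <- Income -> Experience
  P2: Tenure <- Region <- Income -> Experience
That exhausts the simple backdoor paths. Count: 2.

2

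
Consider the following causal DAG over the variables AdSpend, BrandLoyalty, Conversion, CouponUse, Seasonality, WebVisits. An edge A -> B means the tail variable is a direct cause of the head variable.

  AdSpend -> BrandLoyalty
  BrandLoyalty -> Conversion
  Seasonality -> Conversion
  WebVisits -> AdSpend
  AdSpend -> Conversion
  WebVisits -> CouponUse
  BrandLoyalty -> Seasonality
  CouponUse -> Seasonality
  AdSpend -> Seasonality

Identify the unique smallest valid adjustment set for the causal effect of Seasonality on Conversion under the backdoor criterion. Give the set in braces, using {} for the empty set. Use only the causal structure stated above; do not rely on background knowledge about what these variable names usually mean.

{AdSpend, BrandLoyalty}

Variables eligible for adjustment (non-descendants of Seasonality, excluding Seasonality and Conversion): {AdSpend, BrandLoyalty, CouponUse, WebVisits}.
Backdoor paths from Seasonality to Conversion:
  P1: Seasonality <- CouponUse <- WebVisits -> AdSpend -> BrandLoyalty -> Conversion
  P2: Seasonality <- CouponUse <- WebVisits -> AdSpend -> Conversion
  P3: Seasonality <- AdSpend -> BrandLoyalty -> Conversion
  P4: Seasonality <- AdSpend -> Conversion
  P5: Seasonality <- BrandLoyalty <- AdSpend -> Conversion
  P6: Seasonality <- BrandLoyalty -> Conversion
The empty set is not sufficient: P1 (Seasonality <- CouponUse <- WebVisits -> AdSpend -> BrandLoyalty -> Conversion) has no collider blocking it and no conditioned non-collider, so it is open.
Try {AdSpend, BrandLoyalty}:
  P1: blocked at chain node AdSpend ∈ conditioning set.
  P2: blocked at chain node AdSpend ∈ conditioning set.
  P3: blocked at fork node AdSpend ∈ conditioning set.
  P4: blocked at fork node AdSpend ∈ conditioning set.
  P5: blocked at chain node BrandLoyalty ∈ conditioning set.
  P6: blocked at fork node BrandLoyalty ∈ conditioning set.
{AdSpend, BrandLoyalty} contains no descendant of Seasonality and blocks every backdoor path.
Every element of {AdSpend, BrandLoyalty} is needed (dropping AdSpend leaves P2 open; dropping BrandLoyalty leaves P6 open), so no proper subset is valid.
Among all size-2 subsets of the eligible variables, only {AdSpend, BrandLoyalty} blocks every backdoor path, so it is the unique smallest valid adjustment set.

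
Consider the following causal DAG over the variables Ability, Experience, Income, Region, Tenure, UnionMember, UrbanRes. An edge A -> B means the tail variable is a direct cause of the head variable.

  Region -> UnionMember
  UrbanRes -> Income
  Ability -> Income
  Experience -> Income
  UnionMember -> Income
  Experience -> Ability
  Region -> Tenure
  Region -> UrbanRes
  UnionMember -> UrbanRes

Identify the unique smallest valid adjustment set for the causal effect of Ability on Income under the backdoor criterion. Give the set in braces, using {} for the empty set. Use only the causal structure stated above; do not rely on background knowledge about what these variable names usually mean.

{Experience}

Variables eligible for adjustment (non-descendants of Ability, excluding Ability and Income): {Experience, Region, Tenure, UnionMember, UrbanRes}.
Backdoor paths from Ability to Income:
  P1: Ability <- Experience -> Income
The empty set is not sufficient: P1 (Ability <- Experience -> Income) has no collider blocking it and no conditioned non-collider, so it is open.
Try {Experience}:
  P1: blocked at fork node Experience ∈ conditioning set.
{Experience} contains no descendant of Ability and blocks every backdoor path.
No other singleton works — e.g. {Region} leaves P1 open — so {Experience} is the unique smallest valid adjustment set.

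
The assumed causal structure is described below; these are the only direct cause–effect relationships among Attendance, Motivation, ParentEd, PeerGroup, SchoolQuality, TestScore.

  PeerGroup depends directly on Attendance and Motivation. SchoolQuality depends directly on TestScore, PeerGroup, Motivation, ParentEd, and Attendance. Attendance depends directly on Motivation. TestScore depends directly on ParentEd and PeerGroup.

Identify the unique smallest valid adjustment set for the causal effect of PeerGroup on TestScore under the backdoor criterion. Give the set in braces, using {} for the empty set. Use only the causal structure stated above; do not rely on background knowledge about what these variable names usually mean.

Variables eligible for adjustment (non-descendants of PeerGroup, excluding PeerGroup and TestScore): {Attendance, Motivation, ParentEd}.
Backdoor paths from PeerGroup to TestScore:
  P1: PeerGroup <- Motivation -> Attendance -> SchoolQuality <- ParentEd -> TestScore
  P2: PeerGroup <- Motivation -> Attendance -> SchoolQuality <- TestScore
  P3: PeerGroup <- Motivation -> SchoolQuality <- ParentEd -> TestScore
  P4: PeerGroup <- Motivation -> SchoolQuality <- TestScore
  P5: PeerGroup <- Attendance <- Motivation -> SchoolQuality <- ParentEd -> TestScore
  P6: PeerGroup <- Attendance <- Motivation -> SchoolQuality <- TestScore
  P7: PeerGroup <- Attendance -> SchoolQuality <- ParentEd -> TestScore
  P8: PeerGroup <- Attendance -> SchoolQuality <- TestScore
Each backdoor path contains an unconditioned collider, so every path is already blocked with the empty conditioning set:
  P1: blocked at collider SchoolQuality (neither it nor any descendant is in the conditioning set).
  P2: blocked at collider SchoolQuality (neither it nor any descendant is in the conditioning set).
  P3: blocked at collider SchoolQuality (neither it nor any descendant is in the conditioning set).
  P4: blocked at collider SchoolQuality (neither it nor any descendant is in the conditioning set).
  P5: blocked at collider SchoolQuality (neither it nor any descendant is in the conditioning set).
  P6: blocked at collider SchoolQuality (neither it nor any descendant is in the conditioning set).
  P7: blocked at collider SchoolQuality (neither it nor any descendant is in the conditioning set).
  P8: blocked at collider SchoolQuality (neither it nor any descendant is in the conditioning set).
The empty set is therefore the unique smallest valid set.

{}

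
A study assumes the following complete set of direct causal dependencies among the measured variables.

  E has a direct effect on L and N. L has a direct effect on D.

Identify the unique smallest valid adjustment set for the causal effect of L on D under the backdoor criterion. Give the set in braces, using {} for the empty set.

{}

Variables eligible for adjustment (non-descendants of L, excluding L and D): {E, N}.
Backdoor paths from L to D:
  (none)
With no backdoor paths the empty set already satisfies the criterion, and it is trivially minimal.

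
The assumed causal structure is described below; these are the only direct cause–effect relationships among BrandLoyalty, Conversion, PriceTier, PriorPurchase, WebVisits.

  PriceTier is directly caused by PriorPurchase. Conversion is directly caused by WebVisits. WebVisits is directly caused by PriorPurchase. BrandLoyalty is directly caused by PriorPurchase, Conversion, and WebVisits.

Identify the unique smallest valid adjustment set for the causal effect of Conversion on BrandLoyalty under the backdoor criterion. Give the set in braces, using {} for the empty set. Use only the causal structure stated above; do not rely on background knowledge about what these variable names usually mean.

{WebVisits}

Variables eligible for adjustment (non-descendants of Conversion, excluding Conversion and BrandLoyalty): {PriceTier, PriorPurchase, WebVisits}.
Backdoor paths from Conversion to BrandLoyalty:
  P1: Conversion <- WebVisits <- PriorPurchase -> BrandLoyalty
  P2: Conversion <- WebVisits -> BrandLoyalty
The empty set is not sufficient: P1 (Conversion <- WebVisits <- PriorPurchase -> BrandLoyalty) has no collider blocking it and no conditioned non-collider, so it is open.
Try {WebVisits}:
  P1: blocked at chain node WebVisits ∈ conditioning set.
  P2: blocked at fork node WebVisits ∈ conditioning set.
{WebVisits} contains no descendant of Conversion and blocks every backdoor path.
No other singleton works — e.g. {PriorPurchase} leaves P2 open — so {WebVisits} is the unique smallest valid adjustment set.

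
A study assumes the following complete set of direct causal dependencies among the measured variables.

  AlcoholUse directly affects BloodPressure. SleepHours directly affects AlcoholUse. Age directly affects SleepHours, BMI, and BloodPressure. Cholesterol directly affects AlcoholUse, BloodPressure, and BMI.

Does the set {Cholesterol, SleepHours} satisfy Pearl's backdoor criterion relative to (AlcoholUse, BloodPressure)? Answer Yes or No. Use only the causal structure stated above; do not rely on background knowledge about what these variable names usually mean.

Backdoor paths from AlcoholUse to BloodPressure (paths whose first edge points into AlcoholUse):
  P1: AlcoholUse <- Cholesterol -> BMI <- Age -> BloodPressure
  P2: AlcoholUse <- Cholesterol -> BloodPressure
  P3: AlcoholUse <- SleepHours <- Age -> BMI <- Cholesterol -> BloodPressure
  P4: AlcoholUse <- SleepHours <- Age -> BloodPressure
Condition 1 (no descendant of AlcoholUse in the set): holds — descendants of AlcoholUse are {BloodPressure}; none are in {Cholesterol, SleepHours}.
Condition 2 (every backdoor path blocked by {Cholesterol, SleepHours}):
  P1: blocked at fork node Cholesterol ∈ conditioning set.
  P2: blocked at fork node Cholesterol ∈ conditioning set.
  P3: blocked at chain node SleepHours ∈ conditioning set.
  P4: blocked at chain node SleepHours ∈ conditioning set.
{Cholesterol, SleepHours} satisfies the backdoor criterion.

Yes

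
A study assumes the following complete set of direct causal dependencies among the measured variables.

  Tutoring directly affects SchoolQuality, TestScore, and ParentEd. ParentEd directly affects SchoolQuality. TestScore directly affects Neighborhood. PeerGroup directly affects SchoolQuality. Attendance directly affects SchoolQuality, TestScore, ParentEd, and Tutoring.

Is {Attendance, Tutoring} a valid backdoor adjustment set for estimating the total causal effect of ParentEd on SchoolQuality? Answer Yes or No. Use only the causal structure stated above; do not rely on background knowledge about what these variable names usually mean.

Backdoor paths from ParentEd to SchoolQuality (paths whose first edge points into ParentEd):
  P1: ParentEd <- Attendance -> Tutoring -> SchoolQuality
  P2: ParentEd <- Attendance -> TestScore <- Tutoring -> SchoolQuality
  P3: ParentEd <- Attendance -> SchoolQuality
  P4: ParentEd <- Tutoring <- Attendance -> SchoolQuality
  P5: ParentEd <- Tutoring -> TestScore <- Attendance -> SchoolQuality
  P6: ParentEd <- Tutoring -> SchoolQuality
Condition 1 (no descendant of ParentEd in the set): holds — descendants of ParentEd are {SchoolQuality}; none are in {Attendance, Tutoring}.
Condition 2 (every backdoor path blocked by {Attendance, Tutoring}):
  P1: blocked at fork node Attendance ∈ conditioning set.
  P2: blocked at fork node Attendance ∈ conditioning set.
  P3: blocked at fork node Attendance ∈ conditioning set.
  P4: blocked at chain node Tutoring ∈ conditioning set.
  P5: blocked at fork node Tutoring ∈ conditioning set.
  P6: blocked at fork node Tutoring ∈ conditioning set.
{Attendance, Tutoring} satisfies the backdoor criterion.

Yes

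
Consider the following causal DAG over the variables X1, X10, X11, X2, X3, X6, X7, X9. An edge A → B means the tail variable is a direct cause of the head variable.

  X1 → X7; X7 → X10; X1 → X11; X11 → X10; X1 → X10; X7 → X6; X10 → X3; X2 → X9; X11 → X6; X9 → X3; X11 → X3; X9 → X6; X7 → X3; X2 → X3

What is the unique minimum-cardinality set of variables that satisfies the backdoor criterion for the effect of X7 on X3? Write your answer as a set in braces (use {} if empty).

{X1}

Variables eligible for adjustment (non-descendants of X7, excluding X7 and X3): {X1, X11, X2, X9}.
Backdoor paths from X7 to X3:
  P1: X7 <- X1 -> X11 -> X10 -> X3
  P2: X7 <- X1 -> X11 -> X3
  P3: X7 <- X1 -> X11 -> X6 <- X9 <- X2 -> X3
  P4: X7 <- X1 -> X11 -> X6 <- X9 -> X3
  P5: X7 <- X1 -> X10 <- X11 -> X3
  P6: X7 <- X1 -> X10 <- X11 -> X6 <- X9 <- X2 -> X3
  P7: X7 <- X1 -> X10 <- X11 -> X6 <- X9 -> X3
  P8: X7 <- X1 -> X10 -> X3
The empty set is not sufficient: P1 (X7 <- X1 -> X11 -> X10 -> X3) has no collider blocking it and no conditioned non-collider, so it is open.
Try {X1}:
  P1: blocked at fork node X1 ∈ conditioning set.
  P2: blocked at fork node X1 ∈ conditioning set.
  P3: blocked at fork node X1 ∈ conditioning set.
  P4: blocked at fork node X1 ∈ conditioning set.
  P5: blocked at fork node X1 ∈ conditioning set.
  P6: blocked at fork node X1 ∈ conditioning set.
  P7: blocked at fork node X1 ∈ conditioning set.
  P8: blocked at fork node X1 ∈ conditioning set.
{X1} contains no descendant of X7 and blocks every backdoor path.
No other singleton works — e.g. {X2} leaves P1 open — so {X1} is the unique smallest valid adjustment set.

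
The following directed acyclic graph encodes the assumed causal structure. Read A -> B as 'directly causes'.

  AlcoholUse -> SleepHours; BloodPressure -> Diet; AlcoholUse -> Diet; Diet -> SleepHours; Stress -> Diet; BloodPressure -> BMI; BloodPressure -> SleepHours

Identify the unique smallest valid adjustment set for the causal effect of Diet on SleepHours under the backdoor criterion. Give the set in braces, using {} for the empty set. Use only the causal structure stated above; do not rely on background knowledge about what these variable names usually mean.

{AlcoholUse, BloodPressure}

Variables eligible for adjustment (non-descendants of Diet, excluding Diet and SleepHours): {AlcoholUse, BMI, BloodPressure, Stress}.
Backdoor paths from Diet to SleepHours:
  P1: Diet <- AlcoholUse -> SleepHours
  P2: Diet <- BloodPressure -> SleepHours
The empty set is not sufficient: P1 (Diet <- AlcoholUse -> SleepHours) has no collider blocking it and no conditioned non-collider, so it is open.
Try {AlcoholUse, BloodPressure}:
  P1: blocked at fork node AlcoholUse ∈ conditioning set.
  P2: blocked at fork node BloodPressure ∈ conditioning set.
{AlcoholUse, BloodPressure} contains no descendant of Diet and blocks every backdoor path.
Every element of {AlcoholUse, BloodPressure} is needed (dropping AlcoholUse leaves P1 open; dropping BloodPressure leaves P2 open), so no proper subset is valid.
Among all size-2 subsets of the eligible variables, only {AlcoholUse, BloodPressure} blocks every backdoor path, so it is the unique smallest valid adjustment set.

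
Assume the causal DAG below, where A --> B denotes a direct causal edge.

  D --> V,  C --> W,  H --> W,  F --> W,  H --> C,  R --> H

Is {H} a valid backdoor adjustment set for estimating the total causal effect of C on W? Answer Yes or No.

Backdoor paths from C to W (paths whose first edge points into C):
  P1: C <- H -> W
Condition 1 (no descendant of C in the set): holds — descendants of C are {W}; none are in {H}.
Condition 2 (every backdoor path blocked by {H}):
  P1: blocked at fork node H ∈ conditioning set.
{H} satisfies the backdoor criterion.

Yes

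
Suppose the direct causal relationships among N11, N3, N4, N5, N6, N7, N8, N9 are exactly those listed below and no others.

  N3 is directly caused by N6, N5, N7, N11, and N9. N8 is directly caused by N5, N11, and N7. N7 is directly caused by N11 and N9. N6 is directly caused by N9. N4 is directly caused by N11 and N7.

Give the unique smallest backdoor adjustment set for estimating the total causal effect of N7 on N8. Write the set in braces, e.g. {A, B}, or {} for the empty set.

Variables eligible for adjustment (non-descendants of N7, excluding N7 and N8): {N11, N5, N6, N9}.
Backdoor paths from N7 to N8:
  P1: N7 <- N11 -> N8
  P2: N7 <- N11 -> N3 <- N5 -> N8
  P3: N7 <- N9 -> N6 -> N3 <- N11 -> N8
  P4: N7 <- N9 -> N6 -> N3 <- N5 -> N8
  P5: N7 <- N9 -> N3 <- N11 -> N8
  P6: N7 <- N9 -> N3 <- N5 -> N8
The empty set is not sufficient: P1 (N7 <- N11 -> N8) has no collider blocking it and no conditioned non-collider, so it is open.
Try {N11}:
  P1: blocked at fork node N11 ∈ conditioning set.
  P2: blocked at fork node N11 ∈ conditioning set.
  P3: blocked at collider N3 (neither it nor any descendant is in the conditioning set).
  P4: blocked at collider N3 (neither it nor any descendant is in the conditioning set).
  P5: blocked at collider N3 (neither it nor any descendant is in the conditioning set).
  P6: blocked at collider N3 (neither it nor any descendant is in the conditioning set).
{N11} contains no descendant of N7 and blocks every backdoor path.
No other singleton works — e.g. {N9} leaves P1 open — so {N11} is the unique smallest valid adjustment set.

{N11}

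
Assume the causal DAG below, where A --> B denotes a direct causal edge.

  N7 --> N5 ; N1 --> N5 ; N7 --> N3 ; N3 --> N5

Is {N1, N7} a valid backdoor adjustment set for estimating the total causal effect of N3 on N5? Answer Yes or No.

Yes

Backdoor paths from N3 to N5 (paths whose first edge points into N3):
  P1: N3 <- N7 -> N5
Condition 1 (no descendant of N3 in the set): holds — descendants of N3 are {N5}; none are in {N1, N7}.
Condition 2 (every backdoor path blocked by {N1, N7}):
  P1: blocked at fork node N7 ∈ conditioning set.
{N1, N7} satisfies the backdoor criterion.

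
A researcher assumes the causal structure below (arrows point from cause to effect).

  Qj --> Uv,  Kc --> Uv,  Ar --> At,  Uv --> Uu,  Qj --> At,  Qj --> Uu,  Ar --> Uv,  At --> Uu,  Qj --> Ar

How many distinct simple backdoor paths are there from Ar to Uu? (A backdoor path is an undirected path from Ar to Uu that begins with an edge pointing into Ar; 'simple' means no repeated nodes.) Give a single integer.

3

A backdoor path from Ar to Uu is any simple undirected path whose first edge points into Ar (i.e. leaves Ar via a parent).
Parents of Ar: {Qj}.
Enumerating:
  P1: Ar <- Qj -> At -> Uu
  P2: Ar <- Qj -> Uv -> Uu
  P3: Ar <- Qj -> Uu
That exhausts the simple backdoor paths. Count: 3.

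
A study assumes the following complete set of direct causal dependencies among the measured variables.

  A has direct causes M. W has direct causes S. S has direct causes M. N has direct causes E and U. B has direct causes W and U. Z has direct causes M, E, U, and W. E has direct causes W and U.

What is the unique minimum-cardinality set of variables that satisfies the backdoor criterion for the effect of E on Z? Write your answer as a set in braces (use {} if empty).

Variables eligible for adjustment (non-descendants of E, excluding E and Z): {A, B, M, S, U, W}.
Backdoor paths from E to Z:
  P1: E <- U -> B <- W <- S <- M -> Z
  P2: E <- U -> B <- W -> Z
  P3: E <- U -> Z
  P4: E <- W <- S <- M -> Z
  P5: E <- W -> B <- U -> Z
  P6: E <- W -> Z
The empty set is not sufficient: P3 (E <- U -> Z) has no collider blocking it and no conditioned non-collider, so it is open.
Try {U, W}:
  P1: blocked at fork node U ∈ conditioning set.
  P2: blocked at fork node U ∈ conditioning set.
  P3: blocked at fork node U ∈ conditioning set.
  P4: blocked at chain node W ∈ conditioning set.
  P5: blocked at fork node W ∈ conditioning set.
  P6: blocked at fork node W ∈ conditioning set.
{U, W} contains no descendant of E and blocks every backdoor path.
Every element of {U, W} is needed (dropping U leaves P3 open; dropping W leaves P4 open), so no proper subset is valid.
Among all size-2 subsets of the eligible variables, only {U, W} blocks every backdoor path, so it is the unique smallest valid adjustment set.

{U, W}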